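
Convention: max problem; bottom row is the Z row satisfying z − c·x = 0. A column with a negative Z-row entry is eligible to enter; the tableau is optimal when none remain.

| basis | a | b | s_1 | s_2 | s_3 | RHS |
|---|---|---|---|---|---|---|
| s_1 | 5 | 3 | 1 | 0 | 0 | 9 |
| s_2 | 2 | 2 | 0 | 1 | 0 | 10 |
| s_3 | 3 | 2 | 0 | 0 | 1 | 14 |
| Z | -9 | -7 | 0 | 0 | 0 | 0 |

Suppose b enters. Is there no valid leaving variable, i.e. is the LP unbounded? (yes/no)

Column b has positive entries in row(s) 1, 2, 3, so the ratio test bounds it — not unbounded.

no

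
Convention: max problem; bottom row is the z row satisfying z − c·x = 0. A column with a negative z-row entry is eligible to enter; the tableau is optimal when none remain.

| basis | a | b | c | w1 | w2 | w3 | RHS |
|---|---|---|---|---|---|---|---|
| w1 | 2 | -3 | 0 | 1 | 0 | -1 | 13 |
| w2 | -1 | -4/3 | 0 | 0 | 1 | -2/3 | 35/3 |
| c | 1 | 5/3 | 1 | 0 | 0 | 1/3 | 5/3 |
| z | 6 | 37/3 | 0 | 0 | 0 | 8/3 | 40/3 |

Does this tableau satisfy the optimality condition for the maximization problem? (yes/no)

yes

Every z-row coefficient is ≥ 0, so the tableau is optimal.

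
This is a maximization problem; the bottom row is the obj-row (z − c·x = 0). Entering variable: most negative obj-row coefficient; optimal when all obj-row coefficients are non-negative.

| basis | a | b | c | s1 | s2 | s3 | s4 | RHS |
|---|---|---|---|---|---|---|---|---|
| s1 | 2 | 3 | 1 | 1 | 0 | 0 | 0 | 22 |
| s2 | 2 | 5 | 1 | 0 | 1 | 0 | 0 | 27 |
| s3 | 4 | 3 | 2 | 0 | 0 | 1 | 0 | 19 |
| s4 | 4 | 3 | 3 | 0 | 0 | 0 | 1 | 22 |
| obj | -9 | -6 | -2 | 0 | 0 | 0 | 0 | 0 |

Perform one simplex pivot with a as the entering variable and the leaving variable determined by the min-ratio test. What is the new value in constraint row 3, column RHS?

Ratio test on column a — row 1: 22/2 = 11; row 2: 27/2 = 27/2; row 3: 19/4 = 19/4; row 4: 22/4 = 11/2. Minimum is 19/4 at row 3 (s3 leaves); pivot element 4.
Divide row 3 by 4; eliminate column a from the other rows.
In the new row 3, the RHS entry is the old entry divided by the pivot: 19/4 = 19/4.

19/4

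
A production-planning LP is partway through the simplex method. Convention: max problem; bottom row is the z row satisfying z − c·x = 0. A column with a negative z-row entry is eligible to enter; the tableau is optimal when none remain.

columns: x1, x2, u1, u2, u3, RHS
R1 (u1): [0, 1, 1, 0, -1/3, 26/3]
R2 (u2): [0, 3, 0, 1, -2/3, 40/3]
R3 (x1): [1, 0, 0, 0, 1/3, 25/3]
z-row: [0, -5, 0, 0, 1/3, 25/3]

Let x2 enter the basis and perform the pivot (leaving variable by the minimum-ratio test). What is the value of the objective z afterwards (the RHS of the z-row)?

Ratio test on column x2 — row 1: (26/3)/1 = 26/3; row 2: (40/3)/3 = 40/9; row 3: entry 0 ≤ 0. Minimum is 40/9 at row 2 (u2 leaves); pivot element 3.
Pivot on row 2; the z-row RHS becomes 25/3 − (-5)·(40/9) = 275/9.

275/9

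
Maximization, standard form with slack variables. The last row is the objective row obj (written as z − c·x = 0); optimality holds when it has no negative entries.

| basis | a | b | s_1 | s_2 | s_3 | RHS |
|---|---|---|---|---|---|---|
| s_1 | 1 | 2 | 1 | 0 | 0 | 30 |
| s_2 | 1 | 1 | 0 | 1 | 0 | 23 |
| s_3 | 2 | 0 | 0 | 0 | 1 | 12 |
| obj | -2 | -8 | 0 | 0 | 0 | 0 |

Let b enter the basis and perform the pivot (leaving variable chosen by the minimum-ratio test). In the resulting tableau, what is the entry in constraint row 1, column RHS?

15

Ratio test on column b — row 1: 30/2 = 15; row 2: 23/1 = 23; row 3: entry 0 ≤ 0. Minimum is 15 at row 1 (s_1 leaves); pivot element 2.
Divide row 1 by 2; eliminate column b from the other rows.
In the new row 1, the RHS entry is the old entry divided by the pivot: 30/2 = 15.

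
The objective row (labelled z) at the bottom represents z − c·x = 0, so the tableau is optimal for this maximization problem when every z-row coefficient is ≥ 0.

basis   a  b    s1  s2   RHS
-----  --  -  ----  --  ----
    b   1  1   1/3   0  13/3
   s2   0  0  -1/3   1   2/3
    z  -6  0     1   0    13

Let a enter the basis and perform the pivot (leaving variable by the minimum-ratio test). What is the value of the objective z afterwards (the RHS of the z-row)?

Ratio test on column a — row 1: (13/3)/1 = 13/3; row 2: entry 0 ≤ 0. Minimum is 13/3 at row 1 (b leaves); pivot element 1.
Pivot on row 1; the z-row RHS becomes 13 − (-6)·(13/3) = 39.

39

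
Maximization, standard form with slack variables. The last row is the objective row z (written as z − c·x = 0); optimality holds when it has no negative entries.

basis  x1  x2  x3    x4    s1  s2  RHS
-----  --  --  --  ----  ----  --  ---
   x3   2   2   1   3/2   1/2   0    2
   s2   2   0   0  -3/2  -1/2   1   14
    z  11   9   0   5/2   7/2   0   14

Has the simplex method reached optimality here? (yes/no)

yes

Every z-row coefficient is ≥ 0, so the tableau is optimal.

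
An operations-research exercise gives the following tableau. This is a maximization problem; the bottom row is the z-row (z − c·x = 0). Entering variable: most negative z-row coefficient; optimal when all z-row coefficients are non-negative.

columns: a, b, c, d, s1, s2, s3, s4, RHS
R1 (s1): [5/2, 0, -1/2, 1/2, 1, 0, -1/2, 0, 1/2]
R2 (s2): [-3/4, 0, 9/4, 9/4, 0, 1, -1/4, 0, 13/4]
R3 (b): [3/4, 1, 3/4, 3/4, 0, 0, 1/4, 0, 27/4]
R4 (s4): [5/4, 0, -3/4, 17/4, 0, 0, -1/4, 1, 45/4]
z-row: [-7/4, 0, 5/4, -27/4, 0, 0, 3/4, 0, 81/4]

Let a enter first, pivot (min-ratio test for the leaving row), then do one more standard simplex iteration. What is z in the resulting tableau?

Ratio test on column a — row 1: (1/2)/(5/2) = 1/5; row 2: entry -3/4 ≤ 0; row 3: (27/4)/(3/4) = 9; row 4: (45/4)/(5/4) = 9. Minimum is 1/5 at row 1 (s1 leaves); pivot element 5/2.
Pivot on row 1; the z-row RHS becomes 81/4 − (-7/4)·(1/5) = 103/5.
Next entering variable (most negative z-row entry -32/5): d.
Ratio test on column d — row 1: (1/5)/(1/5) = 1; row 2: (17/5)/(12/5) = 17/12; row 3: (33/5)/(3/5) = 11; row 4: 11/4 = 11/4. Minimum is 1 at row 1 (a leaves); pivot element 1/5.
After the second pivot the z-row RHS is 103/5 − (-32/5)·1 = 27.

27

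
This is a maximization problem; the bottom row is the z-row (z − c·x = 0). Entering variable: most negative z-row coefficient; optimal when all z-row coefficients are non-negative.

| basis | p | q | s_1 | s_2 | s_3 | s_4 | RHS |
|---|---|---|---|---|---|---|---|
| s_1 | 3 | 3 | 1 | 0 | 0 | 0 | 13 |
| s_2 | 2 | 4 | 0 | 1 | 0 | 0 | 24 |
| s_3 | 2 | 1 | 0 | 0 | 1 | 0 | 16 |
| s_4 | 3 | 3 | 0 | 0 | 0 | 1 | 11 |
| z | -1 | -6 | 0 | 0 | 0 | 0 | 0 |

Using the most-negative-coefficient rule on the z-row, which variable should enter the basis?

Negative z-row entries: p: -1, q: -6.
The most negative is -6 in column q, so q enters.

q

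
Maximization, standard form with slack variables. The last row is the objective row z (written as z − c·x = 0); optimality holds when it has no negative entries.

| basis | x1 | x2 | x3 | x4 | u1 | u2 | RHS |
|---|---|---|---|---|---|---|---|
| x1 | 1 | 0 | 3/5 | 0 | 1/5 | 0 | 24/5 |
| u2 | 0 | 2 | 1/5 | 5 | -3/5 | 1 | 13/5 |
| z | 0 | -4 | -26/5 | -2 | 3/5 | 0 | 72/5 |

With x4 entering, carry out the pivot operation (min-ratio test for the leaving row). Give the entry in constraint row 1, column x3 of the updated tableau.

Ratio test on column x4 — row 1: entry 0 ≤ 0; row 2: (13/5)/5 = 13/25. Minimum is 13/25 at row 2 (u2 leaves); pivot element 5.
Divide row 2 by 5; eliminate column x4 from the other rows.
Row 1 update in column x3: 3/5 − 0·(1/25) = 3/5.

3/5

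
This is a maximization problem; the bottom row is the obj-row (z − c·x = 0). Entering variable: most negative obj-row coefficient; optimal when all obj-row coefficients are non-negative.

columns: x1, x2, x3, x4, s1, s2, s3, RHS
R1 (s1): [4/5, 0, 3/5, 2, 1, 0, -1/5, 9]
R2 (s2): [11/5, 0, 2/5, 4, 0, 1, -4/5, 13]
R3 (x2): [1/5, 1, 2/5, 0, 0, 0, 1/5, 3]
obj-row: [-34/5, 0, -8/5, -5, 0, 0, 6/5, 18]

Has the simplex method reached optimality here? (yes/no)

no

The obj-row has a negative entry -34/5 in column x1, so it is not optimal.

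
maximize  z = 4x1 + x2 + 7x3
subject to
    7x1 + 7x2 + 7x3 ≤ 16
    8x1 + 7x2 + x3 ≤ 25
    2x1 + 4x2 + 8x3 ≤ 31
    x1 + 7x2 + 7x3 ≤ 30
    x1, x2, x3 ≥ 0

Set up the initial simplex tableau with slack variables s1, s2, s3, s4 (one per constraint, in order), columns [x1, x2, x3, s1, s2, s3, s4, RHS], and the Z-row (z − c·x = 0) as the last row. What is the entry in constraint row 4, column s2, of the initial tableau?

0

Slack s2 belongs to constraint 2; its column is the unit vector e_2, so the entry in row 4 is 0.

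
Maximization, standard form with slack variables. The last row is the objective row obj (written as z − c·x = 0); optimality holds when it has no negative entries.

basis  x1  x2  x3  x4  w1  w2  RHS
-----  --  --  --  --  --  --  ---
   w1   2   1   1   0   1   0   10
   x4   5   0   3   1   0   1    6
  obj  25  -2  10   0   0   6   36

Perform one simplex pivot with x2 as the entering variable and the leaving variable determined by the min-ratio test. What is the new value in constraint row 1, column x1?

2

Ratio test on column x2 — row 1: 10/1 = 10; row 2: entry 0 ≤ 0. Minimum is 10 at row 1 (w1 leaves); pivot element 1.
Divide row 1 by 1; eliminate column x2 from the other rows.
In the new row 1, the x1 entry is the old entry divided by the pivot: 2/1 = 2.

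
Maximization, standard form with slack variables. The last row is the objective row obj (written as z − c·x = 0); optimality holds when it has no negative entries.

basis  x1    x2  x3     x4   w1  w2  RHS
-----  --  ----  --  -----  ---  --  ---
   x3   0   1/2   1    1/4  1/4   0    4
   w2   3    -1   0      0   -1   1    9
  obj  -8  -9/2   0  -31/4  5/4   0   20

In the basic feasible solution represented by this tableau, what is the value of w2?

9

w2 is basic (row 2); its value is the RHS of that row, 9.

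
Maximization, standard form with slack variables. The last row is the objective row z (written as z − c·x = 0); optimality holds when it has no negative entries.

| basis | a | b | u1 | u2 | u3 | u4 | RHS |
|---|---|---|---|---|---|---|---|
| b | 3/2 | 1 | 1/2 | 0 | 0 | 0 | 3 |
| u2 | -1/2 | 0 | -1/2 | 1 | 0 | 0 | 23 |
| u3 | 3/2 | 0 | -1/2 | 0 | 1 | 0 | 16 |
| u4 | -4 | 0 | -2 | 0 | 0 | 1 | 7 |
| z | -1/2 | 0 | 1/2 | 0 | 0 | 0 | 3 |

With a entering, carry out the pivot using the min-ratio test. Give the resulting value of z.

Ratio test on column a — row 1: 3/(3/2) = 2; row 2: entry -1/2 ≤ 0; row 3: 16/(3/2) = 32/3; row 4: entry -4 ≤ 0. Minimum is 2 at row 1 (b leaves); pivot element 3/2.
Pivot on row 1; the z-row RHS becomes 3 − (-1/2)·2 = 4.

4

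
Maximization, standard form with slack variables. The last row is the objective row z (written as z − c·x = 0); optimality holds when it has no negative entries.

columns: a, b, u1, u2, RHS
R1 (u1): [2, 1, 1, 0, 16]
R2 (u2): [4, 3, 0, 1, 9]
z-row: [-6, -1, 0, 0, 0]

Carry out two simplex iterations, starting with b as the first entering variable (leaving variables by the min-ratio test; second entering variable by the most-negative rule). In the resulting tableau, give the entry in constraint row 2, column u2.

1/4

Ratio test on column b — row 1: 16/1 = 16; row 2: 9/3 = 3. Minimum is 3 at row 2 (u2 leaves); pivot element 3.
Divide row 2 by 3; eliminate column b from the other rows.
Second iteration: most negative z-row entry is -14/3 in column a, so a enters.
Ratio test on column a — row 1: 13/(2/3) = 39/2; row 2: 3/(4/3) = 9/4. Minimum is 9/4 at row 2 (b leaves); pivot element 4/3.
Divide row 2 by 4/3; eliminate column a from the other rows.
After both pivots, the entry at constraint row 2, column u2 is 1/4.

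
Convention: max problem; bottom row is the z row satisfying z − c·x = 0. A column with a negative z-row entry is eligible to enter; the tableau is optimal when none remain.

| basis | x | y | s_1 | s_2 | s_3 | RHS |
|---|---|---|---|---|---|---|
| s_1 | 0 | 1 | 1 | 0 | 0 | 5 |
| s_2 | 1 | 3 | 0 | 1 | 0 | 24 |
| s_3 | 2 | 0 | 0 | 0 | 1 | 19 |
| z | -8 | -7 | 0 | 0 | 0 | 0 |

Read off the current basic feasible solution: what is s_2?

24

s_2 is basic (row 2); its value is the RHS of that row, 24.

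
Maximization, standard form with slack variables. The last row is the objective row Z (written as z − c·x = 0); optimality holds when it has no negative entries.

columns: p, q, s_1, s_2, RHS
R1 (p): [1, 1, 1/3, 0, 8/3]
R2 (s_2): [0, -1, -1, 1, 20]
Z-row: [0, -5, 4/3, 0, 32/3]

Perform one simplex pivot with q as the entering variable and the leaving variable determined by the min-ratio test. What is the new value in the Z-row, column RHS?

24

Ratio test on column q — row 1: (8/3)/1 = 8/3; row 2: entry -1 ≤ 0. Minimum is 8/3 at row 1 (p leaves); pivot element 1.
Divide row 1 by 1; eliminate column q from the other rows.
Z-row update in column RHS: 32/3 − (-5)·(8/3) = 24.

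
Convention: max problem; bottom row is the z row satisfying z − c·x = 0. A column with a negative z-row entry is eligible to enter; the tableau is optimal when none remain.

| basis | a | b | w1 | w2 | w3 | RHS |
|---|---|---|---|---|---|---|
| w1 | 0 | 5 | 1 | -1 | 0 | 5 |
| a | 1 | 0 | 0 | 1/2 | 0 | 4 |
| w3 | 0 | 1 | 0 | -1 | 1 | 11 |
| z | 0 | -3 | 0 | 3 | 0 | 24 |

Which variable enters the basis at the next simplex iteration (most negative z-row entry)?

Negative z-row entries: b: -3.
The most negative is -3 in column b, so b enters.

b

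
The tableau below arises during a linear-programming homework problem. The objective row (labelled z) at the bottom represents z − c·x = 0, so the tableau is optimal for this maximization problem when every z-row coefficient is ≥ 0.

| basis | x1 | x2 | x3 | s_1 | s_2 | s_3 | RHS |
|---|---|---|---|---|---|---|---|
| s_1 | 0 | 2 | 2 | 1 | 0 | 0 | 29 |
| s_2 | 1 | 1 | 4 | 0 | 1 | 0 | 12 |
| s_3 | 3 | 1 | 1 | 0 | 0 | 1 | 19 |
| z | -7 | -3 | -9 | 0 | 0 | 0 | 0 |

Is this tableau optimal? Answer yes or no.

The z-row has a negative entry -9 in column x3, so it is not optimal.

no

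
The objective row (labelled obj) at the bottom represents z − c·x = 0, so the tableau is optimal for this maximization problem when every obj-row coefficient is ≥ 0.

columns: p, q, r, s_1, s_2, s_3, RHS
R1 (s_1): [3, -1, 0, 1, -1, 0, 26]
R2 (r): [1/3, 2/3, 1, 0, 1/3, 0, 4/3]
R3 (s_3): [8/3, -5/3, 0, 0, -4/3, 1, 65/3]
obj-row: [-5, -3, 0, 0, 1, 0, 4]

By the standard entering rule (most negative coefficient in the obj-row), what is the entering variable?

Negative obj-row entries: p: -5, q: -3.
The most negative is -5 in column p, so p enters.

p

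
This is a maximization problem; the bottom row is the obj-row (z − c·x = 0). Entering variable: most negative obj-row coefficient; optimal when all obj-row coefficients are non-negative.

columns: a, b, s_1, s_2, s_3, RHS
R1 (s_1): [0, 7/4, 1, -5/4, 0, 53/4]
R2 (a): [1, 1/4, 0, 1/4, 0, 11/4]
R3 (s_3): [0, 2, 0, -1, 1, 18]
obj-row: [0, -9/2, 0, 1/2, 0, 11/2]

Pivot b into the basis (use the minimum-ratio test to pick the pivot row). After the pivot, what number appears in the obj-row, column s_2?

Ratio test on column b — row 1: (53/4)/(7/4) = 53/7; row 2: (11/4)/(1/4) = 11; row 3: 18/2 = 9. Minimum is 53/7 at row 1 (s_1 leaves); pivot element 7/4.
Divide row 1 by 7/4; eliminate column b from the other rows.
obj-row update in column s_2: 1/2 − (-9/2)·(-5/7) = -19/7.

-19/7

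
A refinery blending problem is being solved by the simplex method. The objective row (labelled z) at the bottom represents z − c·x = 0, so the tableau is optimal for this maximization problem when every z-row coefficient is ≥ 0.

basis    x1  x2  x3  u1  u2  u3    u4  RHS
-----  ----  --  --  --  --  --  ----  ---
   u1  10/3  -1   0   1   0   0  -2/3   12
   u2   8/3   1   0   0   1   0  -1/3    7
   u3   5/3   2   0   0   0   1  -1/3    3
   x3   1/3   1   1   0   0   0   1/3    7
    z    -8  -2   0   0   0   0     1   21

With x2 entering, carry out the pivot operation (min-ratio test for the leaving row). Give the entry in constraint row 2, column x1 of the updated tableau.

Ratio test on column x2 — row 1: entry -1 ≤ 0; row 2: 7/1 = 7; row 3: 3/2 = 3/2; row 4: 7/1 = 7. Minimum is 3/2 at row 3 (u3 leaves); pivot element 2.
Divide row 3 by 2; eliminate column x2 from the other rows.
Row 2 update in column x1: 8/3 − 1·(5/6) = 11/6.

11/6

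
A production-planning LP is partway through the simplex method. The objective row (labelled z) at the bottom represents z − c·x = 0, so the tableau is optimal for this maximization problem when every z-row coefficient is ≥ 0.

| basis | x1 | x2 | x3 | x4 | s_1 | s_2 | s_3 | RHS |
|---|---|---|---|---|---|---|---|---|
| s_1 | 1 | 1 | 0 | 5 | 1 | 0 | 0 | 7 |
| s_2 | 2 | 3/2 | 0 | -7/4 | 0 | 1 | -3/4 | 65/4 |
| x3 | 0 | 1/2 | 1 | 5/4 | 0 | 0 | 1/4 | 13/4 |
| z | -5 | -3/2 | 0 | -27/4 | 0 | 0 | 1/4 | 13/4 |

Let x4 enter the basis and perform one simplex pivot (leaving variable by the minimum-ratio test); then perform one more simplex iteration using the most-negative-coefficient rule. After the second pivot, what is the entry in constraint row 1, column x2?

1

Ratio test on column x4 — row 1: 7/5 = 7/5; row 2: entry -7/4 ≤ 0; row 3: (13/4)/(5/4) = 13/5. Minimum is 7/5 at row 1 (s_1 leaves); pivot element 5.
Divide row 1 by 5; eliminate column x4 from the other rows.
Second iteration: most negative z-row entry is -73/20 in column x1, so x1 enters.
Ratio test on column x1 — row 1: (7/5)/(1/5) = 7; row 2: (187/10)/(47/20) = 374/47; row 3: entry -1/4 ≤ 0. Minimum is 7 at row 1 (x4 leaves); pivot element 1/5.
Divide row 1 by 1/5; eliminate column x1 from the other rows.
After both pivots, the entry at constraint row 1, column x2 is 1.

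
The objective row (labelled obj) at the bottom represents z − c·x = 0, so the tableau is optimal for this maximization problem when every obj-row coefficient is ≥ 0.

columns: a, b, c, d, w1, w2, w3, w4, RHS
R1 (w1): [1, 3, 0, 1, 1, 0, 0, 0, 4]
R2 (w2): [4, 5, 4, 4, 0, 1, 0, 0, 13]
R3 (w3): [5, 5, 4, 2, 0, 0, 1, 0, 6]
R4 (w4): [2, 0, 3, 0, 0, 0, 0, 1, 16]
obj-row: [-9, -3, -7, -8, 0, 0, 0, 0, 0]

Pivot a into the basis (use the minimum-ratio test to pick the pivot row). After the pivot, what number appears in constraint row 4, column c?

Ratio test on column a — row 1: 4/1 = 4; row 2: 13/4 = 13/4; row 3: 6/5 = 6/5; row 4: 16/2 = 8. Minimum is 6/5 at row 3 (w3 leaves); pivot element 5.
Divide row 3 by 5; eliminate column a from the other rows.
Row 4 update in column c: 3 − 2·(4/5) = 7/5.

7/5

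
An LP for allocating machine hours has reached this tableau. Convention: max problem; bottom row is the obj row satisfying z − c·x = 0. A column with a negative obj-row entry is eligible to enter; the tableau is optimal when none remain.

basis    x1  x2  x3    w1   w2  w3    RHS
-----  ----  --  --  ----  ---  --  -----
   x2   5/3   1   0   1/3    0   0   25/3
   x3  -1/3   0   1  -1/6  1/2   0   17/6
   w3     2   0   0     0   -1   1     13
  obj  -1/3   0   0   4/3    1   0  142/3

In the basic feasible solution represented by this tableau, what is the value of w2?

0

w2 is not in the basis, so in the current basic feasible solution w2 = 0.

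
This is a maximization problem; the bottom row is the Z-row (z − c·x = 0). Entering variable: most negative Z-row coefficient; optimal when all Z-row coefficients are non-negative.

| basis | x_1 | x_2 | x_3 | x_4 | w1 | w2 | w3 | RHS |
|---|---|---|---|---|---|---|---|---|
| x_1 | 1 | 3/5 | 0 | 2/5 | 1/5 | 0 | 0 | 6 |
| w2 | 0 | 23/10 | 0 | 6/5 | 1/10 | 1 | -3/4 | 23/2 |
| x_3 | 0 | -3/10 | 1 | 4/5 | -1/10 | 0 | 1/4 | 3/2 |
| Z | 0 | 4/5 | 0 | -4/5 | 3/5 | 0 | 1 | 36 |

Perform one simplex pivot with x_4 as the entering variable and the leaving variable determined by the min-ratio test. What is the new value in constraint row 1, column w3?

-1/8

Ratio test on column x_4 — row 1: 6/(2/5) = 15; row 2: (23/2)/(6/5) = 115/12; row 3: (3/2)/(4/5) = 15/8. Minimum is 15/8 at row 3 (x_3 leaves); pivot element 4/5.
Divide row 3 by 4/5; eliminate column x_4 from the other rows.
Row 1 update in column w3: 0 − (2/5)·(5/16) = -1/8.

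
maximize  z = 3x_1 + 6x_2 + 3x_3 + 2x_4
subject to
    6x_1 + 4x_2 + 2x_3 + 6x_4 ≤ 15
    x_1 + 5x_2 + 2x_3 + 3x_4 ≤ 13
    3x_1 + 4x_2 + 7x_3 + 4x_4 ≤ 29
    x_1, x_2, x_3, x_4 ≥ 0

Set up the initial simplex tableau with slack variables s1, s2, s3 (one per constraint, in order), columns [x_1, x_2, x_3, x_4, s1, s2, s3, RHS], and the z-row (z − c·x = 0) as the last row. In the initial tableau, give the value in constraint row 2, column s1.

0

Slack s1 belongs to constraint 1; its column is the unit vector e_1, so the entry in row 2 is 0.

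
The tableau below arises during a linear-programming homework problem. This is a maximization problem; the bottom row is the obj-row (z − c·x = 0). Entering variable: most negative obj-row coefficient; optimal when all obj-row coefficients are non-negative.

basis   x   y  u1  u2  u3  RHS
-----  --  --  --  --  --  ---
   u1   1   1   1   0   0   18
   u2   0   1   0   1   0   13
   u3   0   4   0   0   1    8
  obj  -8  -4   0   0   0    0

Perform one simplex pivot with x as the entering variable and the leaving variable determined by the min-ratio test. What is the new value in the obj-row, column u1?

8

Ratio test on column x — row 1: 18/1 = 18; row 2: entry 0 ≤ 0; row 3: entry 0 ≤ 0. Minimum is 18 at row 1 (u1 leaves); pivot element 1.
Divide row 1 by 1; eliminate column x from the other rows.
obj-row update in column u1: 0 − (-8)·1 = 8.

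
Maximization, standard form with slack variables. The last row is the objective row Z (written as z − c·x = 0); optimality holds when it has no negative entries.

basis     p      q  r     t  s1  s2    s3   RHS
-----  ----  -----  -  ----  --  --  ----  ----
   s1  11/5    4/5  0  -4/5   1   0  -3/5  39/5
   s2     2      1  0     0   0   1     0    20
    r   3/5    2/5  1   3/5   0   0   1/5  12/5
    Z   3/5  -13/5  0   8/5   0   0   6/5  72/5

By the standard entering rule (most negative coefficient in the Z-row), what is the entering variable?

q

Negative Z-row entries: q: -13/5.
The most negative is -13/5 in column q, so q enters.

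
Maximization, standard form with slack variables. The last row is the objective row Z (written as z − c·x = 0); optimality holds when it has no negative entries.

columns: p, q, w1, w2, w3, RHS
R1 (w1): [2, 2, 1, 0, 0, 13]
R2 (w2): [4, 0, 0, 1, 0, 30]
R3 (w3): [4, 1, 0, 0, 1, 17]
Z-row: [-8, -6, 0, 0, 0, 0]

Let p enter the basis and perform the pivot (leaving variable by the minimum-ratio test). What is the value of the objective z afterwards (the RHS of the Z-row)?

Ratio test on column p — row 1: 13/2 = 13/2; row 2: 30/4 = 15/2; row 3: 17/4 = 17/4. Minimum is 17/4 at row 3 (w3 leaves); pivot element 4.
Pivot on row 3; the Z-row RHS becomes 0 − (-8)·(17/4) = 34.

34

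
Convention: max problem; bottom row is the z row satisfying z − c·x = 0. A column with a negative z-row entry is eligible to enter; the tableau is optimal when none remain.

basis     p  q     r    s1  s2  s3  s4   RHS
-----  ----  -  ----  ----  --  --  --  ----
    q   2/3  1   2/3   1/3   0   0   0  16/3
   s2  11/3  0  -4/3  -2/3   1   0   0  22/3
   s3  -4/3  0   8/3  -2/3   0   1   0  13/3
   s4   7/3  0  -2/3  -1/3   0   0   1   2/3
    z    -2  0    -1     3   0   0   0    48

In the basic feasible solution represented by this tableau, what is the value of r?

r is not in the basis, so in the current basic feasible solution r = 0.

0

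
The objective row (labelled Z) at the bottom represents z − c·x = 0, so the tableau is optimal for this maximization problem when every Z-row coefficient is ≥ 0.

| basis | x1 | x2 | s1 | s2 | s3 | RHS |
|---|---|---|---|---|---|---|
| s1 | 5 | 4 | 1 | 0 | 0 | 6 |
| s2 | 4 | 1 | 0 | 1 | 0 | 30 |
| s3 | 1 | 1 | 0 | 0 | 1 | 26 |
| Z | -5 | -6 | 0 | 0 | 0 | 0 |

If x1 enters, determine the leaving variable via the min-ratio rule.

Column x1 entries and ratios — s1: 6/5 = 6/5; s2: 30/4 = 15/2; s3: 26/1 = 26.
Smallest ratio is 6/5 in the row of s1, so s1 leaves.

s1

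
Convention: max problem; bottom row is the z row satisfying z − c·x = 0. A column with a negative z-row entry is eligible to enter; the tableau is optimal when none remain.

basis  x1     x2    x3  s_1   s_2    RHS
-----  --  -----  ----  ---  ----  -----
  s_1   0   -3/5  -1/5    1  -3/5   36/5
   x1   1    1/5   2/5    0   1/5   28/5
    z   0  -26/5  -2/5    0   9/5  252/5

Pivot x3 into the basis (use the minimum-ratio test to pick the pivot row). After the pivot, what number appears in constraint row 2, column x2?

1/2

Ratio test on column x3 — row 1: entry -1/5 ≤ 0; row 2: (28/5)/(2/5) = 14. Minimum is 14 at row 2 (x1 leaves); pivot element 2/5.
Divide row 2 by 2/5; eliminate column x3 from the other rows.
In the new row 2, the x2 entry is the old entry divided by the pivot: (1/5)/(2/5) = 1/2.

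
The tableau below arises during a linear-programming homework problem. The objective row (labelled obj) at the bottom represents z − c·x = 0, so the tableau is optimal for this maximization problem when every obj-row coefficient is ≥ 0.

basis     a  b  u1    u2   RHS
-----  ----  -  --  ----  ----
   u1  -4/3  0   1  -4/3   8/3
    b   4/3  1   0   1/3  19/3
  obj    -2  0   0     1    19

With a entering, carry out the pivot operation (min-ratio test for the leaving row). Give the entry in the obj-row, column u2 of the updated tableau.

Ratio test on column a — row 1: entry -4/3 ≤ 0; row 2: (19/3)/(4/3) = 19/4. Minimum is 19/4 at row 2 (b leaves); pivot element 4/3.
Divide row 2 by 4/3; eliminate column a from the other rows.
obj-row update in column u2: 1 − (-2)·(1/4) = 3/2.

3/2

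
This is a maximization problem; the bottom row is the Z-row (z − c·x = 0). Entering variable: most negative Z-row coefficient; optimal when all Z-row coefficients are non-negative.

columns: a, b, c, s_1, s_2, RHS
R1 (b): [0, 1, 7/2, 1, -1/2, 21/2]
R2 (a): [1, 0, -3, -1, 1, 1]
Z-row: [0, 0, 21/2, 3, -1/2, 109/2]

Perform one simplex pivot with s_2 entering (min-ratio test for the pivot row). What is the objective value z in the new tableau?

55

Ratio test on column s_2 — row 1: entry -1/2 ≤ 0; row 2: 1/1 = 1. Minimum is 1 at row 2 (a leaves); pivot element 1.
Pivot on row 2; the Z-row RHS becomes 109/2 − (-1/2)·1 = 55.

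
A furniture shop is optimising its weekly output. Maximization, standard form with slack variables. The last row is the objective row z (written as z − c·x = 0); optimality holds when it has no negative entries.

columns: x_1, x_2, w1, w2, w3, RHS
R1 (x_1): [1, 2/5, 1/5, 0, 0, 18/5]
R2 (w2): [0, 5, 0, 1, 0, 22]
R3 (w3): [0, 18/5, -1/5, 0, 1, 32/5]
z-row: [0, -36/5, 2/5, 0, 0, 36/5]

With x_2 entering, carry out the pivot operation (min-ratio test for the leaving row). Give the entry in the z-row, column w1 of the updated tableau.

0

Ratio test on column x_2 — row 1: (18/5)/(2/5) = 9; row 2: 22/5 = 22/5; row 3: (32/5)/(18/5) = 16/9. Minimum is 16/9 at row 3 (w3 leaves); pivot element 18/5.
Divide row 3 by 18/5; eliminate column x_2 from the other rows.
z-row update in column w1: 2/5 − (-36/5)·(-1/18) = 0.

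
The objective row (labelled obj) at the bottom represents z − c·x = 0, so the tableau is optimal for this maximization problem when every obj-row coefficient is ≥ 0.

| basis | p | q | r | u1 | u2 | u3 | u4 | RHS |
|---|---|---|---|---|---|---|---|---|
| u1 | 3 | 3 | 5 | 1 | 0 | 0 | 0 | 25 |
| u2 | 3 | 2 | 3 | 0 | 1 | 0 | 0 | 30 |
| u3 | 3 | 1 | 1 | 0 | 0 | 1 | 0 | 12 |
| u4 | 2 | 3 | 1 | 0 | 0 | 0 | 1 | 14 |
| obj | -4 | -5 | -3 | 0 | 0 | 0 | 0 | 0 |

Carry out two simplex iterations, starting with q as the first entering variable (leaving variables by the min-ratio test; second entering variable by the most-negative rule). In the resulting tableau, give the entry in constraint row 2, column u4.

Ratio test on column q — row 1: 25/3 = 25/3; row 2: 30/2 = 15; row 3: 12/1 = 12; row 4: 14/3 = 14/3. Minimum is 14/3 at row 4 (u4 leaves); pivot element 3.
Divide row 4 by 3; eliminate column q from the other rows.
Second iteration: most negative obj-row entry is -4/3 in column r, so r enters.
Ratio test on column r — row 1: 11/4 = 11/4; row 2: (62/3)/(7/3) = 62/7; row 3: (22/3)/(2/3) = 11; row 4: (14/3)/(1/3) = 14. Minimum is 11/4 at row 1 (u1 leaves); pivot element 4.
Divide row 1 by 4; eliminate column r from the other rows.
After both pivots, the entry at constraint row 2, column u4 is -1/12.

-1/12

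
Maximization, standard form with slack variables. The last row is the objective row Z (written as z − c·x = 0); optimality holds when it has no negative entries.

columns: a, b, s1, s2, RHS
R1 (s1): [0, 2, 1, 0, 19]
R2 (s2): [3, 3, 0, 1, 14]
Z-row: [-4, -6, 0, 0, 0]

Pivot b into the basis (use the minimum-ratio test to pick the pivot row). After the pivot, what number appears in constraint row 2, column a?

1

Ratio test on column b — row 1: 19/2 = 19/2; row 2: 14/3 = 14/3. Minimum is 14/3 at row 2 (s2 leaves); pivot element 3.
Divide row 2 by 3; eliminate column b from the other rows.
In the new row 2, the a entry is the old entry divided by the pivot: 3/3 = 1.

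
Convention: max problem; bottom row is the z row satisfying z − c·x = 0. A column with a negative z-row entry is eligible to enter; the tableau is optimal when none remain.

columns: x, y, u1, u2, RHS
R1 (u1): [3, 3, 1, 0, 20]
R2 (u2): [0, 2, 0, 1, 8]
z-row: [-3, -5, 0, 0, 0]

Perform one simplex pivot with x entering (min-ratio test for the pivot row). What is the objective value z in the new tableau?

Ratio test on column x — row 1: 20/3 = 20/3; row 2: entry 0 ≤ 0. Minimum is 20/3 at row 1 (u1 leaves); pivot element 3.
Pivot on row 1; the z-row RHS becomes 0 − (-3)·(20/3) = 20.

20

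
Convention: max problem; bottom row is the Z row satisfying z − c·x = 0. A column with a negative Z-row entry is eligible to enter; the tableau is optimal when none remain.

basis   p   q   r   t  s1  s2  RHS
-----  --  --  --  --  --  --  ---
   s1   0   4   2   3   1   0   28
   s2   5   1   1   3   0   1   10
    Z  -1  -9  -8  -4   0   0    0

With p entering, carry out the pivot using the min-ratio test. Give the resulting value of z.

2

Ratio test on column p — row 1: entry 0 ≤ 0; row 2: 10/5 = 2. Minimum is 2 at row 2 (s2 leaves); pivot element 5.
Pivot on row 2; the Z-row RHS becomes 0 − (-1)·2 = 2.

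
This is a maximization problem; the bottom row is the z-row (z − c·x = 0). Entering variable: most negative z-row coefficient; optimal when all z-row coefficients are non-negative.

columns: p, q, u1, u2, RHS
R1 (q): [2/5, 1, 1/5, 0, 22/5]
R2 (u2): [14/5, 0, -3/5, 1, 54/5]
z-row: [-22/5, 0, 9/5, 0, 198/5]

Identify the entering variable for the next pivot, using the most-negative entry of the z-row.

p

Negative z-row entries: p: -22/5.
The most negative is -22/5 in column p, so p enters.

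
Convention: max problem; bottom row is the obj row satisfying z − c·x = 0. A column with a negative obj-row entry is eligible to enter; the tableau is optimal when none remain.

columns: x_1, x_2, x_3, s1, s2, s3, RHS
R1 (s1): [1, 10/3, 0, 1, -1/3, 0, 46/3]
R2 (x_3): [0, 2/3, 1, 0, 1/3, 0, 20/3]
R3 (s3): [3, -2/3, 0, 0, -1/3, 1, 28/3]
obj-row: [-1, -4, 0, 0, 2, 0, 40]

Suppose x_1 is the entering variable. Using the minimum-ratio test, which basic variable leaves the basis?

s3

Column x_1 entries and ratios — s1: (46/3)/1 = 46/3; x_3: 0 ≤ 0, skip; s3: (28/3)/3 = 28/9.
Smallest ratio is 28/9 in the row of s3, so s3 leaves.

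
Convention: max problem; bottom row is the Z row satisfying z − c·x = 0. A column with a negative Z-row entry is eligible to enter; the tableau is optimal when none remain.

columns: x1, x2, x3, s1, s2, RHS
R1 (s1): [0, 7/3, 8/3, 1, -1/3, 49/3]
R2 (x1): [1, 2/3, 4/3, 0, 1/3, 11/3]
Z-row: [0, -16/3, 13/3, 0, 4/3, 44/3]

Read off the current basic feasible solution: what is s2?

0

s2 is not in the basis, so in the current basic feasible solution s2 = 0.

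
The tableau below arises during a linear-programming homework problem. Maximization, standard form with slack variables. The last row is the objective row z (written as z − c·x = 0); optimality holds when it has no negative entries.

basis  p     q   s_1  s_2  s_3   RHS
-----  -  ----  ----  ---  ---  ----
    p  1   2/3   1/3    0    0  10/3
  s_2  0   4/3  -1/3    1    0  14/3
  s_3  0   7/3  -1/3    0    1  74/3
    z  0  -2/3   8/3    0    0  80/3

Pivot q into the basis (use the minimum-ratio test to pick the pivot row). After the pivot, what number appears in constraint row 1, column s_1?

1/2

Ratio test on column q — row 1: (10/3)/(2/3) = 5; row 2: (14/3)/(4/3) = 7/2; row 3: (74/3)/(7/3) = 74/7. Minimum is 7/2 at row 2 (s_2 leaves); pivot element 4/3.
Divide row 2 by 4/3; eliminate column q from the other rows.
Row 1 update in column s_1: 1/3 − (2/3)·(-1/4) = 1/2.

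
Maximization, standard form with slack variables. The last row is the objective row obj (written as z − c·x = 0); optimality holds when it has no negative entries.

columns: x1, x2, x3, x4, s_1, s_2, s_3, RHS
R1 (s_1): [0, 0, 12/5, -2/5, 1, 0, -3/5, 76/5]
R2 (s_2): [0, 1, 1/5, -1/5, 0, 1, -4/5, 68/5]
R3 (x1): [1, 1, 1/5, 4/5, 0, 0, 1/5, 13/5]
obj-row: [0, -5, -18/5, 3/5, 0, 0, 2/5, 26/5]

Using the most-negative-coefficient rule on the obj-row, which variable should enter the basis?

x2

Negative obj-row entries: x2: -5, x3: -18/5.
The most negative is -5 in column x2, so x2 enters.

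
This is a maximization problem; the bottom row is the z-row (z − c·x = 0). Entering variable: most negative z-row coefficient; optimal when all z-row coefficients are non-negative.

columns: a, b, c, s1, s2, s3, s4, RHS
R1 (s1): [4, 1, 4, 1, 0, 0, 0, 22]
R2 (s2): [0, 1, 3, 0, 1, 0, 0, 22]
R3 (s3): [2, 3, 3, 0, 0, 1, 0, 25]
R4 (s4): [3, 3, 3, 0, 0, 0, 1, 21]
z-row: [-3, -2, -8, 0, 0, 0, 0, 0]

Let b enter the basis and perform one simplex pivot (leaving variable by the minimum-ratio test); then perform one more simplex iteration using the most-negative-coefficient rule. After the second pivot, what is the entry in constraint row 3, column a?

Ratio test on column b — row 1: 22/1 = 22; row 2: 22/1 = 22; row 3: 25/3 = 25/3; row 4: 21/3 = 7. Minimum is 7 at row 4 (s4 leaves); pivot element 3.
Divide row 4 by 3; eliminate column b from the other rows.
Second iteration: most negative z-row entry is -6 in column c, so c enters.
Ratio test on column c — row 1: 15/3 = 5; row 2: 15/2 = 15/2; row 3: entry 0 ≤ 0; row 4: 7/1 = 7. Minimum is 5 at row 1 (s1 leaves); pivot element 3.
Divide row 1 by 3; eliminate column c from the other rows.
After both pivots, the entry at constraint row 3, column a is -1.

-1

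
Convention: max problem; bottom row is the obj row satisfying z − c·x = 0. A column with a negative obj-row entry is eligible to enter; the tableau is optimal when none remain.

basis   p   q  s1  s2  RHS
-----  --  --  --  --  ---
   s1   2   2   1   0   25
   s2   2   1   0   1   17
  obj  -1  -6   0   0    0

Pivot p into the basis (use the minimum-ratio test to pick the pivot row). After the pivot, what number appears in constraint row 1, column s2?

Ratio test on column p — row 1: 25/2 = 25/2; row 2: 17/2 = 17/2. Minimum is 17/2 at row 2 (s2 leaves); pivot element 2.
Divide row 2 by 2; eliminate column p from the other rows.
Row 1 update in column s2: 0 − 2·(1/2) = -1.

-1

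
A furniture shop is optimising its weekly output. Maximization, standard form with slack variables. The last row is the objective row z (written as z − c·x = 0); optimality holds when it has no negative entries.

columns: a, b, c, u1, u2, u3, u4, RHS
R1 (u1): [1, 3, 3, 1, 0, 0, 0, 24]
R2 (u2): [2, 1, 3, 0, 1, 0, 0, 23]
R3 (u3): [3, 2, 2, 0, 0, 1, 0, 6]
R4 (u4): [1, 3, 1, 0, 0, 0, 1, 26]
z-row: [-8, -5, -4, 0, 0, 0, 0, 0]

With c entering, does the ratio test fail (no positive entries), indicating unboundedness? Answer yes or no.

Column c has positive entries in row(s) 1, 2, 3, 4, so the ratio test bounds it — not unbounded.

no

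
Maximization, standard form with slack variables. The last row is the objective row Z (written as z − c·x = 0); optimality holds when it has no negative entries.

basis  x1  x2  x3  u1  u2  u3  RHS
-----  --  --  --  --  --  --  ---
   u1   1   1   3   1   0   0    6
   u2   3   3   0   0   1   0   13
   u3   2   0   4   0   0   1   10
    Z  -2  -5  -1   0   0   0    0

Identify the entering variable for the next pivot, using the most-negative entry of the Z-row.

x2

Negative Z-row entries: x1: -2, x2: -5, x3: -1.
The most negative is -5 in column x2, so x2 enters.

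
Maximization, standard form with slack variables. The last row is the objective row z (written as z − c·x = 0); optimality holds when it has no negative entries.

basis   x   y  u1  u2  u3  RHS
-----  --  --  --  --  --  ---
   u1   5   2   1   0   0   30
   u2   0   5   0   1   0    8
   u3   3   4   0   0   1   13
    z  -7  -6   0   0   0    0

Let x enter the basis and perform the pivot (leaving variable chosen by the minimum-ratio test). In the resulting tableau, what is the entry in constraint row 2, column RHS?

Ratio test on column x — row 1: 30/5 = 6; row 2: entry 0 ≤ 0; row 3: 13/3 = 13/3. Minimum is 13/3 at row 3 (u3 leaves); pivot element 3.
Divide row 3 by 3; eliminate column x from the other rows.
Row 2 update in column RHS: 8 − 0·(13/3) = 8.

8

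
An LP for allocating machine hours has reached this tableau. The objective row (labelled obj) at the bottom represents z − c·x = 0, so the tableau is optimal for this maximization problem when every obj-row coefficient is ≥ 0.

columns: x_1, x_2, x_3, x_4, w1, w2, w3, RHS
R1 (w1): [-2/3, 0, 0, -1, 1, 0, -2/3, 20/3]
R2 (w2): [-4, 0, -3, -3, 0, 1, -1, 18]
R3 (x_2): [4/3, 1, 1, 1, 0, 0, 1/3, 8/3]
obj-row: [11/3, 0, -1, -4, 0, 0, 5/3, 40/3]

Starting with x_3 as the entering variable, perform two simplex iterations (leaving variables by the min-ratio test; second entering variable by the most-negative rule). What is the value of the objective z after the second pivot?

24

Ratio test on column x_3 — row 1: entry 0 ≤ 0; row 2: entry -3 ≤ 0; row 3: (8/3)/1 = 8/3. Minimum is 8/3 at row 3 (x_2 leaves); pivot element 1.
Pivot on row 3; the obj-row RHS becomes 40/3 − (-1)·(8/3) = 16.
Next entering variable (most negative obj-row entry -3): x_4.
Ratio test on column x_4 — row 1: entry -1 ≤ 0; row 2: entry 0 ≤ 0; row 3: (8/3)/1 = 8/3. Minimum is 8/3 at row 3 (x_3 leaves); pivot element 1.
After the second pivot the obj-row RHS is 16 − (-3)·(8/3) = 24.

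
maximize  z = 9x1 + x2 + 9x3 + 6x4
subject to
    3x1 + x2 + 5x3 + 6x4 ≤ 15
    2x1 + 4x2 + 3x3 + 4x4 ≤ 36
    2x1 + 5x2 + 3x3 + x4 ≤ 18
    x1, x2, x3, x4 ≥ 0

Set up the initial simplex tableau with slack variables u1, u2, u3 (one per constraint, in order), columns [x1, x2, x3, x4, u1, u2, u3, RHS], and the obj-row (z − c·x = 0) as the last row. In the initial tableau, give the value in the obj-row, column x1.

-9

The obj-row carries the negated objective coefficients: the x1 entry is -9.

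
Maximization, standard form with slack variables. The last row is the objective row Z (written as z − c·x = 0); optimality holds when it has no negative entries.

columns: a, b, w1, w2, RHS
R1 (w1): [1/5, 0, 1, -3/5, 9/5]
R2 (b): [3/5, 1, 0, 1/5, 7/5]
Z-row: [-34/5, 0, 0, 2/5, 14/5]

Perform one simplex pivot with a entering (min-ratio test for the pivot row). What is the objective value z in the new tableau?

Ratio test on column a — row 1: (9/5)/(1/5) = 9; row 2: (7/5)/(3/5) = 7/3. Minimum is 7/3 at row 2 (b leaves); pivot element 3/5.
Pivot on row 2; the Z-row RHS becomes 14/5 − (-34/5)·(7/3) = 56/3.

56/3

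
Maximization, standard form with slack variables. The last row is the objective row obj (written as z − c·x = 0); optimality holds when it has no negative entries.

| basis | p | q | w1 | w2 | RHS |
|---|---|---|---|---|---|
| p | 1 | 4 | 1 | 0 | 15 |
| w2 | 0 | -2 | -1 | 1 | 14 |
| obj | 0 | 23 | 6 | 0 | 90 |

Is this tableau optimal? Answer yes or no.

Every obj-row coefficient is ≥ 0, so the tableau is optimal.

yes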